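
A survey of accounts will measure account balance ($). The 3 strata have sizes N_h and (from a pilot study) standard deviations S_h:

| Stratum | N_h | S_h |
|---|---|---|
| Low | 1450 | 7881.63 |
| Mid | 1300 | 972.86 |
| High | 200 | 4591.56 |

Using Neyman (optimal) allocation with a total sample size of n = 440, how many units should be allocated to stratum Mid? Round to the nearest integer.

Neyman allocation: n_h = n · N_h S_h / Σ N_i S_i, with n = 440.
  stratum Low: N_h·S_h = 1450·7881.63 = 11428363.50
  stratum Mid: N_h·S_h = 1300·972.86 = 1264718.00
  stratum High: N_h·S_h = 200·4591.56 = 918312.00
Σ N_h S_h = 13611393.50
n for stratum Mid = 440·1264718.00/13611393.50 = 40.883 → 41

41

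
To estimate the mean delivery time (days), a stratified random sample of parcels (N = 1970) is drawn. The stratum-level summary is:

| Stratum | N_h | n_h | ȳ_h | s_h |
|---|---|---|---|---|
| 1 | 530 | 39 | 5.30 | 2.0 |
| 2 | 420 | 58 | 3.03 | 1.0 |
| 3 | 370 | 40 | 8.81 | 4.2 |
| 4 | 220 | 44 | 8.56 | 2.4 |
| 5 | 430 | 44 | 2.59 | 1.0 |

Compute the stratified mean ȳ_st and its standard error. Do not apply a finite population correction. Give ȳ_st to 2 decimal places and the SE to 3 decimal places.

ȳ_st = Σ W_h ȳ_h = (530·5.30 + 420·3.03 + 370·8.81 + 220·8.56 + 430·2.59)/1970 = 5.24782
V̂(ȳ_st) = Σ W_h² s_h²/n_h, with W_h = N_h/N and N = 1970:
  stratum 1: (530/1970)²·2.0²/39 = 0.0074236
  stratum 2: (420/1970)²·1.0²/58 = 0.000783679
  stratum 3: (370/1970)²·4.2²/40 = 0.0155564
  stratum 4: (220/1970)²·2.4²/44 = 0.00163261
  stratum 5: (430/1970)²·1.0²/44 = 0.00108281
V̂(ȳ_st) = 0.0264791
SE(ȳ_st) = √0.0264791 = 0.162724

ȳ_st ≈ 5.25, SE ≈ 0.163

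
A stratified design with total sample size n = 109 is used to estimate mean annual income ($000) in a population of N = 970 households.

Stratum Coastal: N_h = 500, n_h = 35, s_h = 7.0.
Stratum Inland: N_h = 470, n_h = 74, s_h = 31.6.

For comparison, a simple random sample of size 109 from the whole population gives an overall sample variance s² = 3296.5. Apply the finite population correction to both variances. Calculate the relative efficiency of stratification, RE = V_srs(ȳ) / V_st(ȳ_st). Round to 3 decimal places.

RE ≈ 8.903

V̂(ȳ_st) = Σ W_h² (1 − n_h/N_h) s_h²/n_h, with W_h = N_h/N and N = 970:
  stratum Coastal: (500/970)²·(1 − 35/500)·7.0²/35 = 0.345945
  stratum Inland: (470/970)²·(1 − 74/470)·31.6²/74 = 2.66927
V_st = 3.01521
V_srs = (1 − 109/970)·3296.5/109 = 26.8447
Relative efficiency = V_srs / V_st = 26.8447/3.01521 = 8.9031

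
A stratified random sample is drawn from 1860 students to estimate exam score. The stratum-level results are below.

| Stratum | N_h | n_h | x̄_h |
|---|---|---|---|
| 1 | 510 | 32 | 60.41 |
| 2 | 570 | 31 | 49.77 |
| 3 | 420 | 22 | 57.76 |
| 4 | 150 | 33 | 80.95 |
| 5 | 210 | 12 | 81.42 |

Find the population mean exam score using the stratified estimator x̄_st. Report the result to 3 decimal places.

x̄_st ≈ 60.580

N = Σ N_h = 1860. Stratum weights W_h = N_h/N.
x̄_st = (510·60.41 + 570·49.77 + 420·57.76 + 150·80.95 + 210·81.42) / 1860 = 60.57952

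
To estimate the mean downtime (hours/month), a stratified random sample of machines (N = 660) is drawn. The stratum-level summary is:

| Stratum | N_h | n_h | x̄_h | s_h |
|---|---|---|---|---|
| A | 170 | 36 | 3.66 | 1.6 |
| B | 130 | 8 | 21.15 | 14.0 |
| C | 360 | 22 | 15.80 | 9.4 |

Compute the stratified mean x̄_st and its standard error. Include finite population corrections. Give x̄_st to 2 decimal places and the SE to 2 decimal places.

x̄_st ≈ 13.73, SE ≈ 1.42

x̄_st = Σ W_h x̄_h = (170·3.66 + 130·21.15 + 360·15.80)/660 = 13.72682
V̂(x̄_st) = Σ W_h² (1 − n_h/N_h) s_h²/n_h, with W_h = N_h/N and N = 660:
  stratum A: (170/660)²·(1 − 36/170)·1.6²/36 = 0.0037188
  stratum B: (130/660)²·(1 − 8/130)·14.0²/8 = 0.892034
  stratum C: (360/660)²·(1 − 22/360)·9.4²/22 = 1.12193
V̂(x̄_st) = 2.01768
SE(x̄_st) = √2.01768 = 1.42045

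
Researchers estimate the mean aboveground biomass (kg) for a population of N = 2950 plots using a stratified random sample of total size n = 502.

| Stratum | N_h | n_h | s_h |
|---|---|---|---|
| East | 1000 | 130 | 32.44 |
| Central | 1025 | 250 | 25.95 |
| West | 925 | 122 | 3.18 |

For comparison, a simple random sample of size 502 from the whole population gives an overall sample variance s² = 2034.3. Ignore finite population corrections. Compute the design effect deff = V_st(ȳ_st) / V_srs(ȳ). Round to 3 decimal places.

deff ≈ 0.312

V̂(ȳ_st) = Σ W_h² s_h²/n_h, with W_h = N_h/N and N = 2950:
  stratum East: (1000/2950)²·32.44²/130 = 0.930196
  stratum Central: (1025/2950)²·25.95²/250 = 0.325191
  stratum West: (925/2950)²·3.18²/122 = 0.00814955
V_st = 1.26354
V_srs = s²/n = 2034.3/502 = 4.05239
deff = V_st / V_srs = 1.26354/4.05239 = 0.3118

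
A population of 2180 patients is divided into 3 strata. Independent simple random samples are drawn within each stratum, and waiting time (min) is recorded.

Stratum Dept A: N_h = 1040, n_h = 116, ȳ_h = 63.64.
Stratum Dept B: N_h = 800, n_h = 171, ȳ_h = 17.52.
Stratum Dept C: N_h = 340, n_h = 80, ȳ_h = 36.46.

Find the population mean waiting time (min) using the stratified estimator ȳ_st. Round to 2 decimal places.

ȳ_st ≈ 42.48

N = Σ N_h = 2180. Stratum weights W_h = N_h/N.
ȳ_st = (1040·63.64 + 800·17.52 + 340·36.46) / 2180 = 42.4761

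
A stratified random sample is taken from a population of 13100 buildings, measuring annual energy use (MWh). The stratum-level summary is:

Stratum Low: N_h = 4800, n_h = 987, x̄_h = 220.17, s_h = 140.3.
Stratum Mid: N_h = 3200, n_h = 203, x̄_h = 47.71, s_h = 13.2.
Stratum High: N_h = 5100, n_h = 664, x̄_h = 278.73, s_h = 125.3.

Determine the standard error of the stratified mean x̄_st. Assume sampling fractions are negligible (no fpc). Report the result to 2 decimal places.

SE(x̄_st) ≈ 2.51

V̂(x̄_st) = Σ W_h² s_h²/n_h, with W_h = N_h/N and N = 13100:
  stratum Low: (4800/13100)²·140.3²/987 = 2.67755
  stratum Mid: (3200/13100)²·13.2²/203 = 0.0512164
  stratum High: (5100/13100)²·125.3²/664 = 3.5837
V̂(x̄_st) = 6.31247
SE(x̄_st) = √6.31247 = 2.51246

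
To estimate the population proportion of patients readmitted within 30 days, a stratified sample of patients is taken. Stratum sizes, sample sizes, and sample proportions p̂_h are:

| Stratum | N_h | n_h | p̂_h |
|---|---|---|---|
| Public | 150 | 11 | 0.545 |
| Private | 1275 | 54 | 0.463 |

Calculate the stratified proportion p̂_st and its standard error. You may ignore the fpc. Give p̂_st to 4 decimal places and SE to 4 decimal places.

N = 1425; stratum weights W_h = N_h/N.
p̂_st = Σ W_h p̂_h = (150·0.545 + 1275·0.463)/1425 = 0.47163
V̂(p̂_st) = Σ W_h² p̂_h(1−p̂_h)/(n_h−1):
  stratum Public: (150/1425)²·0.545·0.455/10 = 0.000274765
  stratum Private: (1275/1425)²·0.463·0.537/53 = 0.00375552
V̂(p̂_st) = 0.00403028; SE = √V̂ = 0.0634845

p̂_st ≈ 0.4716, SE ≈ 0.0635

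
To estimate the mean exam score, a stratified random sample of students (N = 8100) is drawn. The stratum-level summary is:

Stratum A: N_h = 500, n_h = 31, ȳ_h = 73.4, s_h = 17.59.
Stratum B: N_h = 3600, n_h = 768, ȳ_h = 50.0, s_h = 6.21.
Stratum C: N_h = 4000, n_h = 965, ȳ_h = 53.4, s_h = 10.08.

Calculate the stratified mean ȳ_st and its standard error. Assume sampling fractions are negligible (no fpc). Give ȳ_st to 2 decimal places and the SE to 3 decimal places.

ȳ_st ≈ 53.12, SE ≈ 0.271

ȳ_st = Σ W_h ȳ_h = (500·73.4 + 3600·50.0 + 4000·53.4)/8100 = 53.12346
V̂(ȳ_st) = Σ W_h² s_h²/n_h, with W_h = N_h/N and N = 8100:
  stratum A: (500/8100)²·17.59²/31 = 0.0380312
  stratum B: (3600/8100)²·6.21²/768 = 0.00991875
  stratum C: (4000/8100)²·10.08²/965 = 0.025677
V̂(ȳ_st) = 0.0736269
SE(ȳ_st) = √0.0736269 = 0.271343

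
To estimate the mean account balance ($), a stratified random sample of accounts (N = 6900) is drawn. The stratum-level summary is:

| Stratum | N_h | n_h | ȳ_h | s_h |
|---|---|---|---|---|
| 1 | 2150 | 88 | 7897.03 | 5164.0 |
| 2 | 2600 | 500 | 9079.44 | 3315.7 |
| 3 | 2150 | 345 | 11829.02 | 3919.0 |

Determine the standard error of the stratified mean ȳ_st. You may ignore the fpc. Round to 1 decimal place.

V̂(ȳ_st) = Σ W_h² s_h²/n_h, with W_h = N_h/N and N = 6900:
  stratum 1: (2150/6900)²·5164.0²/88 = 29421.8
  stratum 2: (2600/6900)²·3315.7²/500 = 3121.97
  stratum 3: (2150/6900)²·3919.0²/345 = 4322.25
V̂(ȳ_st) = 36866
SE(ȳ_st) = √36866 = 192.005

SE(ȳ_st) ≈ 192.0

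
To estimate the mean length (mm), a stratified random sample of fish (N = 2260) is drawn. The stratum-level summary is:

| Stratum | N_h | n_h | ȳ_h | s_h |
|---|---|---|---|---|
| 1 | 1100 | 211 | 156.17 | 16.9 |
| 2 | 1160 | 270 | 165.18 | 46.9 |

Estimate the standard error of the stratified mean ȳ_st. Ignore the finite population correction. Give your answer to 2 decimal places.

V̂(ȳ_st) = Σ W_h² s_h²/n_h, with W_h = N_h/N and N = 2260:
  stratum 1: (1100/2260)²·16.9²/211 = 0.320671
  stratum 2: (1160/2260)²·46.9²/270 = 2.14625
V̂(ȳ_st) = 2.46692
SE(ȳ_st) = √2.46692 = 1.57064

SE(ȳ_st) ≈ 1.57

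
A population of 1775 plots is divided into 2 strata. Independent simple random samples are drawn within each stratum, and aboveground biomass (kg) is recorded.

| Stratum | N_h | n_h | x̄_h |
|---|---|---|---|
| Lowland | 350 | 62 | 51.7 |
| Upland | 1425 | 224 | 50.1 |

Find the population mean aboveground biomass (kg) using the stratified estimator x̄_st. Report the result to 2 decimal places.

N = Σ N_h = 1775. Stratum weights W_h = N_h/N.
x̄_st = (350·51.7 + 1425·50.1) / 1775 = 50.4155

x̄_st ≈ 50.42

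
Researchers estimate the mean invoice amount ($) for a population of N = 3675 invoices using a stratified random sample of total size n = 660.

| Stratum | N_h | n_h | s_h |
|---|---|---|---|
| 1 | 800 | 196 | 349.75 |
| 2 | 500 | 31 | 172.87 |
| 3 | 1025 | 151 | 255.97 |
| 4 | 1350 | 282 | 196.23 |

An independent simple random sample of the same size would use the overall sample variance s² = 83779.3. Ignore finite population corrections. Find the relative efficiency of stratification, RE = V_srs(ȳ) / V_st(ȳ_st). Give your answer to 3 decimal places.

RE ≈ 1.274

V̂(ȳ_st) = Σ W_h² s_h²/n_h, with W_h = N_h/N and N = 3675:
  stratum 1: (800/3675)²·349.75²/196 = 29.575
  stratum 2: (500/3675)²·172.87²/31 = 17.8444
  stratum 3: (1025/3675)²·255.97²/151 = 33.7547
  stratum 4: (1350/3675)²·196.23²/282 = 18.4261
V_st = 99.6003
V_srs = s²/n = 83779.3/660 = 126.938
Relative efficiency = V_srs / V_st = 126.938/99.6003 = 1.2745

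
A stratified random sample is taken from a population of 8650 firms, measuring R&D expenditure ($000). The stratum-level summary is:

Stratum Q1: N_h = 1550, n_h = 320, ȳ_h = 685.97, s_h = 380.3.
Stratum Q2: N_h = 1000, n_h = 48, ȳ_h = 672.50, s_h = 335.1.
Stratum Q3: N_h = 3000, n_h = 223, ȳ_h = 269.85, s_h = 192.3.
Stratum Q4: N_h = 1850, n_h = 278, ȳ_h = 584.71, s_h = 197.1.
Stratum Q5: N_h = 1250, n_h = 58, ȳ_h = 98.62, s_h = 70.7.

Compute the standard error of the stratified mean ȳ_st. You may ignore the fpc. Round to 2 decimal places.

SE(ȳ_st) ≈ 8.60

V̂(ȳ_st) = Σ W_h² s_h²/n_h, with W_h = N_h/N and N = 8650:
  stratum Q1: (1550/8650)²·380.3²/320 = 14.5122
  stratum Q2: (1000/8650)²·335.1²/48 = 31.2662
  stratum Q3: (3000/8650)²·192.3²/223 = 19.9464
  stratum Q4: (1850/8650)²·197.1²/278 = 6.39204
  stratum Q5: (1250/8650)²·70.7²/58 = 1.79969
V̂(ȳ_st) = 73.9166
SE(ȳ_st) = √73.9166 = 8.59747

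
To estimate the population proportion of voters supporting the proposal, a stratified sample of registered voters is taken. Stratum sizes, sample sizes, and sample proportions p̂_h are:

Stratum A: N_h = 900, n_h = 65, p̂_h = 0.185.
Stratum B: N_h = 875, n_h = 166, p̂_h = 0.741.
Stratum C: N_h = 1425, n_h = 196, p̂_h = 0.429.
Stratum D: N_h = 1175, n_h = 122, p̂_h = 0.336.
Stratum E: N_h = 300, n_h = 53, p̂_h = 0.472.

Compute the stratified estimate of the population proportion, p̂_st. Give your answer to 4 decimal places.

p̂_st ≈ 0.4198

N = 4675; stratum weights W_h = N_h/N.
p̂_st = Σ W_h p̂_h = (900·0.185 + 875·0.741 + 1425·0.429 + 1175·0.336 + 300·0.472)/4675 = 0.41981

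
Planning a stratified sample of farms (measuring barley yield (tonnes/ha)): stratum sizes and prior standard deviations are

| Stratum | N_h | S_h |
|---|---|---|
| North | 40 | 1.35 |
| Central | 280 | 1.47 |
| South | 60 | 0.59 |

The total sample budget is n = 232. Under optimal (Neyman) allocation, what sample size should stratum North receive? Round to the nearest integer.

Neyman allocation: n_h = n · N_h S_h / Σ N_i S_i, with n = 232.
  stratum North: N_h·S_h = 40·1.35 = 54.00
  stratum Central: N_h·S_h = 280·1.47 = 411.60
  stratum South: N_h·S_h = 60·0.59 = 35.40
Σ N_h S_h = 501.00
n for stratum North = 232·54.00/501.00 = 25.006 → 25

25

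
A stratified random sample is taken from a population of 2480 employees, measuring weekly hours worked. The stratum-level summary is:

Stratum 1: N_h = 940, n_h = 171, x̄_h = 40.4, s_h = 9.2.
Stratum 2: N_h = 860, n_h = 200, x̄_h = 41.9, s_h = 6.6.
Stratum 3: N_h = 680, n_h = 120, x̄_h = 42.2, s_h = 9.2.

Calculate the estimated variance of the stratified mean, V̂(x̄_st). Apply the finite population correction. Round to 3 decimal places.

V̂(x̄_st) ≈ 0.122

V̂(x̄_st) = Σ W_h² (1 − n_h/N_h) s_h²/n_h, with W_h = N_h/N and N = 2480:
  stratum 1: (940/2480)²·(1 − 171/940)·9.2²/171 = 0.0581742
  stratum 2: (860/2480)²·(1 − 200/860)·6.6²/200 = 0.0201
  stratum 3: (680/2480)²·(1 − 120/680)·9.2²/120 = 0.0436705
V̂(x̄_st) = 0.121945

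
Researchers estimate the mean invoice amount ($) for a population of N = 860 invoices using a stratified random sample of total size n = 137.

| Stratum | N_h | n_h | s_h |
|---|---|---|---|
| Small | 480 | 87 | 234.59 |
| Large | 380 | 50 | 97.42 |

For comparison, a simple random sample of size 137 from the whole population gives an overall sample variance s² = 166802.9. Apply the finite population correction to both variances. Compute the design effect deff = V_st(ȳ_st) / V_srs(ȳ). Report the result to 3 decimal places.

deff ≈ 0.189

V̂(ȳ_st) = Σ W_h² (1 − n_h/N_h) s_h²/n_h, with W_h = N_h/N and N = 860:
  stratum Small: (480/860)²·(1 − 87/480)·234.59²/87 = 161.338
  stratum Large: (380/860)²·(1 − 50/380)·97.42²/50 = 32.183
V_st = 193.521
V_srs = (1 − 137/860)·166802.9/137 = 1023.58
deff = V_st / V_srs = 193.521/1023.58 = 0.1891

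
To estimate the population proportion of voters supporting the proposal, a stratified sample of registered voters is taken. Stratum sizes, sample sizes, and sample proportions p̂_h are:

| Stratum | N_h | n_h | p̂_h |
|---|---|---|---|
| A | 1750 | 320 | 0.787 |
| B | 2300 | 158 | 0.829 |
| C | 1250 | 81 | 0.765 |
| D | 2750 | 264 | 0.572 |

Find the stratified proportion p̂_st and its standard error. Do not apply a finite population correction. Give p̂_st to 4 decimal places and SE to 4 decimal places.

N = 8050; stratum weights W_h = N_h/N.
p̂_st = Σ W_h p̂_h = (1750·0.787 + 2300·0.829 + 1250·0.765 + 2750·0.572)/8050 = 0.72214
V̂(p̂_st) = Σ W_h² p̂_h(1−p̂_h)/(n_h−1):
  stratum A: (1750/8050)²·0.787·0.213/319 = 2.48341e-05
  stratum B: (2300/8050)²·0.829·0.171/157 = 7.3708e-05
  stratum C: (1250/8050)²·0.765·0.235/80 = 5.41836e-05
  stratum D: (2750/8050)²·0.572·0.428/263 = 0.000108632
V̂(p̂_st) = 0.000261358; SE = √V̂ = 0.0161666

p̂_st ≈ 0.7221, SE ≈ 0.0162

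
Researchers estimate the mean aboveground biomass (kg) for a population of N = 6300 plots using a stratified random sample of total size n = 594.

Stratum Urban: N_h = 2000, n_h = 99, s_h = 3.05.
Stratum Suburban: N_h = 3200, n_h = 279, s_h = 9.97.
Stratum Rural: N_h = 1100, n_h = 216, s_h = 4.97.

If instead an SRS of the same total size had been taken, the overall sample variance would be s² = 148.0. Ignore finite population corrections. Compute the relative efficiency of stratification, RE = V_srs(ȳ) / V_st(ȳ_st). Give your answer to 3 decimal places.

V̂(ȳ_st) = Σ W_h² s_h²/n_h, with W_h = N_h/N and N = 6300:
  stratum Urban: (2000/6300)²·3.05²/99 = 0.00946986
  stratum Suburban: (3200/6300)²·9.97²/279 = 0.0919189
  stratum Rural: (1100/6300)²·4.97²/216 = 0.00348629
V_st = 0.104875
V_srs = s²/n = 148.0/594 = 0.249158
Relative efficiency = V_srs / V_st = 0.249158/0.104875 = 2.3758

RE ≈ 2.376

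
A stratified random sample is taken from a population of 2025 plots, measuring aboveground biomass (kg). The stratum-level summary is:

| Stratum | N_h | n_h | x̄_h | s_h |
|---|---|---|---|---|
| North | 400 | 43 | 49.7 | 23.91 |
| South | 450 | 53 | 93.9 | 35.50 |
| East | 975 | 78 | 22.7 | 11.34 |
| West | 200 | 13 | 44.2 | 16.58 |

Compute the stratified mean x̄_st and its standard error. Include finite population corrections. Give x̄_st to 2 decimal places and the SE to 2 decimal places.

x̄_st = Σ W_h x̄_h = (400·49.7 + 450·93.9 + 975·22.7 + 200·44.2)/2025 = 45.97901
V̂(x̄_st) = Σ W_h² (1 − n_h/N_h) s_h²/n_h, with W_h = N_h/N and N = 2025:
  stratum North: (400/2025)²·(1 − 43/400)·23.91²/43 = 0.462987
  stratum South: (450/2025)²·(1 − 53/450)·35.50²/53 = 1.03594
  stratum East: (975/2025)²·(1 − 78/975)·11.34²/78 = 0.351624
  stratum West: (200/2025)²·(1 − 13/200)·16.58²/13 = 0.192862
V̂(x̄_st) = 2.04341
SE(x̄_st) = √2.04341 = 1.42948

x̄_st ≈ 45.98, SE ≈ 1.43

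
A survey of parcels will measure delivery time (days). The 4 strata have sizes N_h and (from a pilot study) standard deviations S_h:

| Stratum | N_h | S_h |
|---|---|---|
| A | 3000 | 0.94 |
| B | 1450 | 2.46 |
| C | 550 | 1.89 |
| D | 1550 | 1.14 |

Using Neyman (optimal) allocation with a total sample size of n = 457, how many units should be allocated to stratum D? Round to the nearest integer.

88

Neyman allocation: n_h = n · N_h S_h / Σ N_i S_i, with n = 457.
  stratum A: N_h·S_h = 3000·0.94 = 2820.00
  stratum B: N_h·S_h = 1450·2.46 = 3567.00
  stratum C: N_h·S_h = 550·1.89 = 1039.50
  stratum D: N_h·S_h = 1550·1.14 = 1767.00
Σ N_h S_h = 9193.50
n for stratum D = 457·1767.00/9193.50 = 87.836 → 88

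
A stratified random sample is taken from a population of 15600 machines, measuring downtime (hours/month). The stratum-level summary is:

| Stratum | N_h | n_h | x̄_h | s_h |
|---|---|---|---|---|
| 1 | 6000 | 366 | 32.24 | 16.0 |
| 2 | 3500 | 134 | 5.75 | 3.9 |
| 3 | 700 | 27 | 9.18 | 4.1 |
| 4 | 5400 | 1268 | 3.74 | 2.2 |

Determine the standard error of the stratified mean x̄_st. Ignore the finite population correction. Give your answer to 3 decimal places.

V̂(x̄_st) = Σ W_h² s_h²/n_h, with W_h = N_h/N and N = 15600:
  stratum 1: (6000/15600)²·16.0²/366 = 0.103469
  stratum 2: (3500/15600)²·3.9²/134 = 0.00571362
  stratum 3: (700/15600)²·4.1²/27 = 0.00125358
  stratum 4: (5400/15600)²·2.2²/1268 = 0.000457367
V̂(x̄_st) = 0.110894
SE(x̄_st) = √0.110894 = 0.333008

SE(x̄_st) ≈ 0.333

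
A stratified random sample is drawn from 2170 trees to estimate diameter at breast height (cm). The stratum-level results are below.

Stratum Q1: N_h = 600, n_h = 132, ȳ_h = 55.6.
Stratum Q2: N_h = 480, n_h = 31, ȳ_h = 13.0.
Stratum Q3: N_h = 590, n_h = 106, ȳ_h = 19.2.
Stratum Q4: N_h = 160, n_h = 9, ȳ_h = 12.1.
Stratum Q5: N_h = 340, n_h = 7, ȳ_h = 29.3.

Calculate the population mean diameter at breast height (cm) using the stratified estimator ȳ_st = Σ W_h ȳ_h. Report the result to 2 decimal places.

ȳ_st ≈ 28.95

N = Σ N_h = 2170. Stratum weights W_h = N_h/N.
ȳ_st = (600·55.6 + 480·13.0 + 590·19.2 + 160·12.1 + 340·29.3) / 2170 = 28.9521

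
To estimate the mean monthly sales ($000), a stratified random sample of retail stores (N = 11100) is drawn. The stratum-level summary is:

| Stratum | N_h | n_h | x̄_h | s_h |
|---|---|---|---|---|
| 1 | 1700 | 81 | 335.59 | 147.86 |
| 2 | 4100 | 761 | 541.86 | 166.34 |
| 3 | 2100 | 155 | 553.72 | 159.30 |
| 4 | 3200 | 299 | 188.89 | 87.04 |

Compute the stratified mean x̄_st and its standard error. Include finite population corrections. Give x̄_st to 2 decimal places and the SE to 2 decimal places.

x̄_st = Σ W_h x̄_h = (1700·335.59 + 4100·541.86 + 2100·553.72 + 3200·188.89)/11100 = 410.75577
V̂(x̄_st) = Σ W_h² (1 − n_h/N_h) s_h²/n_h, with W_h = N_h/N and N = 11100:
  stratum 1: (1700/11100)²·(1 − 81/1700)·147.86²/81 = 6.02929
  stratum 2: (4100/11100)²·(1 − 761/4100)·166.34²/761 = 4.03983
  stratum 3: (2100/11100)²·(1 − 155/2100)·159.30²/155 = 5.42741
  stratum 4: (3200/11100)²·(1 − 299/3200)·87.04²/299 = 1.90905
V̂(x̄_st) = 17.4056
SE(x̄_st) = √17.4056 = 4.172

x̄_st ≈ 410.76, SE ≈ 4.17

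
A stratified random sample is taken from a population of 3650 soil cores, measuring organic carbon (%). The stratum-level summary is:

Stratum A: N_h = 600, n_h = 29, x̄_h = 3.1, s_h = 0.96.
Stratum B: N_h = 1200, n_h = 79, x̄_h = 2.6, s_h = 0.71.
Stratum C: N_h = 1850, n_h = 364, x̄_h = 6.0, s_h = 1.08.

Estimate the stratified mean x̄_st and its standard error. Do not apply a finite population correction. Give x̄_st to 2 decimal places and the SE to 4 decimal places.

x̄_st = Σ W_h x̄_h = (600·3.1 + 1200·2.6 + 1850·6.0)/3650 = 4.40548
V̂(x̄_st) = Σ W_h² s_h²/n_h, with W_h = N_h/N and N = 3650:
  stratum A: (600/3650)²·0.96²/29 = 0.000858739
  stratum B: (1200/3650)²·0.71²/79 = 0.00068971
  stratum C: (1850/3650)²·1.08²/364 = 0.000823197
V̂(x̄_st) = 0.00237165
SE(x̄_st) = √0.00237165 = 0.0486995

x̄_st ≈ 4.41, SE ≈ 0.0487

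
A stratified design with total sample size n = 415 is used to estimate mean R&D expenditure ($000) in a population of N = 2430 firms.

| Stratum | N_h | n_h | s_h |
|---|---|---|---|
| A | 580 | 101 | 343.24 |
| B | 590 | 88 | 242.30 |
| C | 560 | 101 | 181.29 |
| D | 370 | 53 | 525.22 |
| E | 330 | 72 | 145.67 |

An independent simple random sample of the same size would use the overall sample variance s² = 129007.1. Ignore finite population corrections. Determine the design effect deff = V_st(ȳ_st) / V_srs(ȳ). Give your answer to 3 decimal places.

V̂(ȳ_st) = Σ W_h² s_h²/n_h, with W_h = N_h/N and N = 2430:
  stratum A: (580/2430)²·343.24²/101 = 66.4535
  stratum B: (590/2430)²·242.30²/88 = 39.3292
  stratum C: (560/2430)²·181.29²/101 = 17.2818
  stratum D: (370/2430)²·525.22²/53 = 120.67
  stratum E: (330/2430)²·145.67²/72 = 5.43529
V_st = 249.169
V_srs = s²/n = 129007.1/415 = 310.86
deff = V_st / V_srs = 249.169/310.86 = 0.8015

deff ≈ 0.802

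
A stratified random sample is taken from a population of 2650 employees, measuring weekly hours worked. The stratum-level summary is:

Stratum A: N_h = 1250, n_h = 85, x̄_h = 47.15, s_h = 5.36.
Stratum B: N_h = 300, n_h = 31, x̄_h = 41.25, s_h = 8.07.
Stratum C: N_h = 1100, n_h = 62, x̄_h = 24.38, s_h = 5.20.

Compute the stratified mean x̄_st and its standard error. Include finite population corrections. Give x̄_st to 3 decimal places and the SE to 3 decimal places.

x̄_st = Σ W_h x̄_h = (1250·47.15 + 300·41.25 + 1100·24.38)/2650 = 37.03038
V̂(x̄_st) = Σ W_h² (1 − n_h/N_h) s_h²/n_h, with W_h = N_h/N and N = 2650:
  stratum A: (1250/2650)²·(1 − 85/1250)·5.36²/85 = 0.0700898
  stratum B: (300/2650)²·(1 − 31/300)·8.07²/31 = 0.0241417
  stratum C: (1100/2650)²·(1 − 62/1100)·5.20²/62 = 0.0709109
V̂(x̄_st) = 0.165142
SE(x̄_st) = √0.165142 = 0.406377

x̄_st ≈ 37.030, SE ≈ 0.406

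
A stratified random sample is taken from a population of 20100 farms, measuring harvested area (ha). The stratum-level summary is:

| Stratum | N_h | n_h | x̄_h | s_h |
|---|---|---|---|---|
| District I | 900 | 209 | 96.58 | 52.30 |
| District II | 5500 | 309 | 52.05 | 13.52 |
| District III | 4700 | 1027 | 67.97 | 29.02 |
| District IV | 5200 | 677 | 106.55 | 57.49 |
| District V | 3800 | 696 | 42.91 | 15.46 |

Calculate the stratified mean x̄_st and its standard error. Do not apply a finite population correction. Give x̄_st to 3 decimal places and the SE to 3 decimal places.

x̄_st ≈ 70.138, SE ≈ 0.674

x̄_st = Σ W_h x̄_h = (900·96.58 + 5500·52.05 + 4700·67.97 + 5200·106.55 + 3800·42.91)/20100 = 70.13801
V̂(x̄_st) = Σ W_h² s_h²/n_h, with W_h = N_h/N and N = 20100:
  stratum District I: (900/20100)²·52.30²/209 = 0.0262392
  stratum District II: (5500/20100)²·13.52²/309 = 0.0442923
  stratum District III: (4700/20100)²·29.02²/1027 = 0.0448361
  stratum District IV: (5200/20100)²·57.49²/677 = 0.326746
  stratum District V: (3800/20100)²·15.46²/696 = 0.012274
V̂(x̄_st) = 0.454388
SE(x̄_st) = √0.454388 = 0.674083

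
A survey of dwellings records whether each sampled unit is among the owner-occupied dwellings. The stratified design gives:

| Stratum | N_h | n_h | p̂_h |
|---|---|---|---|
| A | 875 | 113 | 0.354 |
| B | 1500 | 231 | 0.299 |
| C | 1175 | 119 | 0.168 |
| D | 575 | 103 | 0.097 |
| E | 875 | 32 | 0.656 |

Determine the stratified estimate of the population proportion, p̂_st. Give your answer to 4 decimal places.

N = 5000; stratum weights W_h = N_h/N.
p̂_st = Σ W_h p̂_h = (875·0.354 + 1500·0.299 + 1175·0.168 + 575·0.097 + 875·0.656)/5000 = 0.31709

p̂_st ≈ 0.3171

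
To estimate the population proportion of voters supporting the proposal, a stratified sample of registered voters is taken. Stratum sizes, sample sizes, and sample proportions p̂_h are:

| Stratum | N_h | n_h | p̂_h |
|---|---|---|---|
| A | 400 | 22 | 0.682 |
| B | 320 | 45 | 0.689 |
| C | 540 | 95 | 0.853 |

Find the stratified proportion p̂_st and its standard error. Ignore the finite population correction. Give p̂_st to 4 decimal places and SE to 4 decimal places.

N = 1260; stratum weights W_h = N_h/N.
p̂_st = Σ W_h p̂_h = (400·0.682 + 320·0.689 + 540·0.853)/1260 = 0.75706
V̂(p̂_st) = Σ W_h² p̂_h(1−p̂_h)/(n_h−1):
  stratum A: (400/1260)²·0.682·0.318/21 = 0.00104081
  stratum B: (320/1260)²·0.689·0.311/44 = 0.000314113
  stratum C: (540/1260)²·0.853·0.147/94 = 0.000245011
V̂(p̂_st) = 0.00159993; SE = √V̂ = 0.0399992

p̂_st ≈ 0.7571, SE ≈ 0.0400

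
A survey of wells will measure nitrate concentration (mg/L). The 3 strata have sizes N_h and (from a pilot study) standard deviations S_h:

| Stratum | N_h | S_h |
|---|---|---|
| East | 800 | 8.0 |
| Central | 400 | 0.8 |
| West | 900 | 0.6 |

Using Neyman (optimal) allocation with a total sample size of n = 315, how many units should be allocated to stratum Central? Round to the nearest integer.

Neyman allocation: n_h = n · N_h S_h / Σ N_i S_i, with n = 315.
  stratum East: N_h·S_h = 800·8.0 = 6400.00
  stratum Central: N_h·S_h = 400·0.8 = 320.00
  stratum West: N_h·S_h = 900·0.6 = 540.00
Σ N_h S_h = 7260.00
n for stratum Central = 315·320.00/7260.00 = 13.884 → 14

14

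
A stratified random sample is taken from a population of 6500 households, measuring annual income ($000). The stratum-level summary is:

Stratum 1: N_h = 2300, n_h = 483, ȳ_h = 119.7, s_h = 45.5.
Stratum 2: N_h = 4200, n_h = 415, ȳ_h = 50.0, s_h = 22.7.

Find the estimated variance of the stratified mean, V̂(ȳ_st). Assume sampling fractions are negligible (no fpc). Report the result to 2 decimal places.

V̂(ȳ_st) = Σ W_h² s_h²/n_h, with W_h = N_h/N and N = 6500:
  stratum 1: (2300/6500)²·45.5²/483 = 0.536667
  stratum 2: (4200/6500)²·22.7²/415 = 0.518413
V̂(ȳ_st) = 1.05508

V̂(ȳ_st) ≈ 1.06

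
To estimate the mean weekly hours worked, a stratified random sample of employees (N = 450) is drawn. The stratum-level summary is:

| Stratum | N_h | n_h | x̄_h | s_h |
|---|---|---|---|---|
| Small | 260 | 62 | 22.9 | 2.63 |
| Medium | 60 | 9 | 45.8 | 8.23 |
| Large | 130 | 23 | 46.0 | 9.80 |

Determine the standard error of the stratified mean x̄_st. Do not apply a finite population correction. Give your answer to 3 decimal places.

SE(x̄_st) ≈ 0.721

V̂(x̄_st) = Σ W_h² s_h²/n_h, with W_h = N_h/N and N = 450:
  stratum Small: (260/450)²·2.63²/62 = 0.0372427
  stratum Medium: (60/450)²·8.23²/9 = 0.133793
  stratum Large: (130/450)²·9.80²/23 = 0.348487
V̂(x̄_st) = 0.519523
SE(x̄_st) = √0.519523 = 0.720779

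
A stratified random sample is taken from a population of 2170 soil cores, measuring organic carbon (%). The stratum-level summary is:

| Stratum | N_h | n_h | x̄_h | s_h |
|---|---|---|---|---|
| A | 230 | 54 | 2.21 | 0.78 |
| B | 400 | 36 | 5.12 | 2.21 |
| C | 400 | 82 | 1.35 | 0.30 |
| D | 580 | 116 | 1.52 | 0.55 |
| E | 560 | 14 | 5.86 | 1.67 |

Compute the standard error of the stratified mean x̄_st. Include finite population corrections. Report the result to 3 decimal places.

V̂(x̄_st) = Σ W_h² (1 − n_h/N_h) s_h²/n_h, with W_h = N_h/N and N = 2170:
  stratum A: (230/2170)²·(1 − 54/230)·0.78²/54 = 9.68538e-05
  stratum B: (400/2170)²·(1 − 36/400)·2.21²/36 = 0.00419492
  stratum C: (400/2170)²·(1 − 82/400)·0.30²/82 = 2.96481e-05
  stratum D: (580/2170)²·(1 − 116/580)·0.55²/116 = 0.000149037
  stratum E: (560/2170)²·(1 − 14/560)·1.67²/14 = 0.012935
V̂(x̄_st) = 0.0174055
SE(x̄_st) = √0.0174055 = 0.13193

SE(x̄_st) ≈ 0.132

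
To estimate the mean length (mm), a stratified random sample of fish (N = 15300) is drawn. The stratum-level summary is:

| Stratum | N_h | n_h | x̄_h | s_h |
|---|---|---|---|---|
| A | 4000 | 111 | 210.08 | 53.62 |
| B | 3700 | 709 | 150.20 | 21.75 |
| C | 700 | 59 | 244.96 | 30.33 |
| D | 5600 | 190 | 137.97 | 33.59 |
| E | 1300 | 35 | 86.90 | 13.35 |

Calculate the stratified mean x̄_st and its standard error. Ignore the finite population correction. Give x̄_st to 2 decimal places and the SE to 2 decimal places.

x̄_st ≈ 160.34, SE ≈ 1.64

x̄_st = Σ W_h x̄_h = (4000·210.08 + 3700·150.20 + 700·244.96 + 5600·137.97 + 1300·86.90)/15300 = 160.33556
V̂(x̄_st) = Σ W_h² s_h²/n_h, with W_h = N_h/N and N = 15300:
  stratum A: (4000/15300)²·53.62²/111 = 1.77039
  stratum B: (3700/15300)²·21.75²/709 = 0.0390205
  stratum C: (700/15300)²·30.33²/59 = 0.0326367
  stratum D: (5600/15300)²·33.59²/190 = 0.795536
  stratum E: (1300/15300)²·13.35²/35 = 0.0367619
V̂(x̄_st) = 2.67434
SE(x̄_st) = √2.67434 = 1.63534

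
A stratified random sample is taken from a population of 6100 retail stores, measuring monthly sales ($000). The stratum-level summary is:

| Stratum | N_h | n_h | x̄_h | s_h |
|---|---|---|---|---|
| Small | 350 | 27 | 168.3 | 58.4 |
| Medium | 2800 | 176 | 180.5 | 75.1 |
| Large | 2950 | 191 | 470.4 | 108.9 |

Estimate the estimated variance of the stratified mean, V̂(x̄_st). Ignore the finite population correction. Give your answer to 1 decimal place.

V̂(x̄_st) = Σ W_h² s_h²/n_h, with W_h = N_h/N and N = 6100:
  stratum Small: (350/6100)²·58.4²/27 = 0.415852
  stratum Medium: (2800/6100)²·75.1²/176 = 6.75186
  stratum Large: (2950/6100)²·108.9²/191 = 14.5213
V̂(x̄_st) = 21.6891

V̂(x̄_st) ≈ 21.7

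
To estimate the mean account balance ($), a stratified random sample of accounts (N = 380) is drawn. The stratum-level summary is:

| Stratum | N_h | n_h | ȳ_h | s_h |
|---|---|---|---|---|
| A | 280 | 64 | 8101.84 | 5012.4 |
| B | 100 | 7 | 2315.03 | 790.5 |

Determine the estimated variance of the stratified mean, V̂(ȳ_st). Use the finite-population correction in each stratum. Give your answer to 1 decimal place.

V̂(ȳ_st) ≈ 170169.9

V̂(ȳ_st) = Σ W_h² (1 − n_h/N_h) s_h²/n_h, with W_h = N_h/N and N = 380:
  stratum A: (280/380)²·(1 − 64/280)·5012.4²/64 = 164421
  stratum B: (100/380)²·(1 − 7/100)·790.5²/7 = 5749.39
V̂(ȳ_st) = 170170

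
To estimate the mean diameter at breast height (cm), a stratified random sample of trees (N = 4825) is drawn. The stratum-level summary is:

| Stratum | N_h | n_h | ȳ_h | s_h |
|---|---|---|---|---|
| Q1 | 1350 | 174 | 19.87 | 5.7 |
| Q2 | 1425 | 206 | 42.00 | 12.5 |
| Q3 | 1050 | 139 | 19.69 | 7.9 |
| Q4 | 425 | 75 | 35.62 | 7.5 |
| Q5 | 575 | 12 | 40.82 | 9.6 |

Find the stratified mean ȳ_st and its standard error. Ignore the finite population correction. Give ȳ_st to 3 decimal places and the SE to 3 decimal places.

ȳ_st ≈ 30.251, SE ≈ 0.466

ȳ_st = Σ W_h ȳ_h = (1350·19.87 + 1425·42.00 + 1050·19.69 + 425·35.62 + 575·40.82)/4825 = 30.25057
V̂(ȳ_st) = Σ W_h² s_h²/n_h, with W_h = N_h/N and N = 4825:
  stratum Q1: (1350/4825)²·5.7²/174 = 0.0146175
  stratum Q2: (1425/4825)²·12.5²/206 = 0.0661588
  stratum Q3: (1050/4825)²·7.9²/139 = 0.0212629
  stratum Q4: (425/4825)²·7.5²/75 = 0.00581895
  stratum Q5: (575/4825)²·9.6²/12 = 0.109069
V̂(ȳ_st) = 0.216927
SE(ȳ_st) = √0.216927 = 0.465755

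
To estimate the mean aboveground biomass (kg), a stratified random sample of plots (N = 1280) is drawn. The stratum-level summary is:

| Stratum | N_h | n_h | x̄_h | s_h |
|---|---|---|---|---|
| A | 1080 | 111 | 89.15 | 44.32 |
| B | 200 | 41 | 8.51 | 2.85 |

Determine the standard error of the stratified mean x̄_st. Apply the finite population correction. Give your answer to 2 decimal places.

SE(x̄_st) ≈ 3.36

V̂(x̄_st) = Σ W_h² (1 − n_h/N_h) s_h²/n_h, with W_h = N_h/N and N = 1280:
  stratum A: (1080/1280)²·(1 − 111/1080)·44.32²/111 = 11.3033
  stratum B: (200/1280)²·(1 − 41/200)·2.85²/41 = 0.00384515
V̂(x̄_st) = 11.3071
SE(x̄_st) = √11.3071 = 3.36261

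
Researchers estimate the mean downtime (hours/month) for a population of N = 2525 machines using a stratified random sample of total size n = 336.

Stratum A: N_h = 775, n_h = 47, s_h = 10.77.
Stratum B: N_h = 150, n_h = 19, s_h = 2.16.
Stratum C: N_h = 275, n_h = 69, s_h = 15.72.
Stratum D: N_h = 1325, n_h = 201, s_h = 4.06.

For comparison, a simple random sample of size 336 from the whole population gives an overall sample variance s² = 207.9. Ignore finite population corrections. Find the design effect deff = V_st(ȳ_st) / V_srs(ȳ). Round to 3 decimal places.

V̂(ȳ_st) = Σ W_h² s_h²/n_h, with W_h = N_h/N and N = 2525:
  stratum A: (775/2525)²·10.77²/47 = 0.232495
  stratum B: (150/2525)²·2.16²/19 = 0.00086659
  stratum C: (275/2525)²·15.72²/69 = 0.0424814
  stratum D: (1325/2525)²·4.06²/201 = 0.0225821
V_st = 0.298425
V_srs = s²/n = 207.9/336 = 0.61875
deff = V_st / V_srs = 0.298425/0.61875 = 0.4823

deff ≈ 0.482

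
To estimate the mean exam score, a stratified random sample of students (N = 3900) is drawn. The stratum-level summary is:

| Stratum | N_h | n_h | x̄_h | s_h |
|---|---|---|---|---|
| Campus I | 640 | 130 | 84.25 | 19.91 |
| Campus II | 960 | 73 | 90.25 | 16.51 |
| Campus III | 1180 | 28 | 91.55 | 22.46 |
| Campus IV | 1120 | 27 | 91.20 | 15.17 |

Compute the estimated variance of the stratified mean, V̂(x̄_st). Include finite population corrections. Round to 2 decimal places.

V̂(x̄_st) ≈ 2.57

V̂(x̄_st) = Σ W_h² (1 − n_h/N_h) s_h²/n_h, with W_h = N_h/N and N = 3900:
  stratum Campus I: (640/3900)²·(1 − 130/640)·19.91²/130 = 0.0654365
  stratum Campus II: (960/3900)²·(1 − 73/960)·16.51²/73 = 0.209044
  stratum Campus III: (1180/3900)²·(1 − 28/1180)·22.46²/28 = 1.61015
  stratum Campus IV: (1120/3900)²·(1 − 27/1120)·15.17²/27 = 0.685988
V̂(x̄_st) = 2.57062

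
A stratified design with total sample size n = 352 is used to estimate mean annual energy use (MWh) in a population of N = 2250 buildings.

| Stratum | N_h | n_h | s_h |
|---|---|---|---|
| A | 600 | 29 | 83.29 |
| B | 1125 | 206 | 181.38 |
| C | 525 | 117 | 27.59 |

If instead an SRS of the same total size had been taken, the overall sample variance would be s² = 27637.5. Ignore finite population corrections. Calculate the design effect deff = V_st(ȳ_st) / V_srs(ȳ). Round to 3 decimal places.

deff ≈ 0.730

V̂(ȳ_st) = Σ W_h² s_h²/n_h, with W_h = N_h/N and N = 2250:
  stratum A: (600/2250)²·83.29²/29 = 17.0108
  stratum B: (1125/2250)²·181.38²/206 = 39.9256
  stratum C: (525/2250)²·27.59²/117 = 0.354218
V_st = 57.2906
V_srs = s²/n = 27637.5/352 = 78.5156
deff = V_st / V_srs = 57.2906/78.5156 = 0.7297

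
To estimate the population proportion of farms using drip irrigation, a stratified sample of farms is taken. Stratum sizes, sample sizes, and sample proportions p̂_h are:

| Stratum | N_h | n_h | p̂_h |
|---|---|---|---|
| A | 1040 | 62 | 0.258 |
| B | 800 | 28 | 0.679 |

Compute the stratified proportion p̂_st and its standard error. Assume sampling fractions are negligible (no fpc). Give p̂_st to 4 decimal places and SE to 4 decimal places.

N = 1840; stratum weights W_h = N_h/N.
p̂_st = Σ W_h p̂_h = (1040·0.258 + 800·0.679)/1840 = 0.44104
V̂(p̂_st) = Σ W_h² p̂_h(1−p̂_h)/(n_h−1):
  stratum A: (1040/1840)²·0.258·0.742/61 = 0.00100259
  stratum B: (800/1840)²·0.679·0.321/27 = 0.001526
V̂(p̂_st) = 0.0025286; SE = √V̂ = 0.0502851

p̂_st ≈ 0.4410, SE ≈ 0.0503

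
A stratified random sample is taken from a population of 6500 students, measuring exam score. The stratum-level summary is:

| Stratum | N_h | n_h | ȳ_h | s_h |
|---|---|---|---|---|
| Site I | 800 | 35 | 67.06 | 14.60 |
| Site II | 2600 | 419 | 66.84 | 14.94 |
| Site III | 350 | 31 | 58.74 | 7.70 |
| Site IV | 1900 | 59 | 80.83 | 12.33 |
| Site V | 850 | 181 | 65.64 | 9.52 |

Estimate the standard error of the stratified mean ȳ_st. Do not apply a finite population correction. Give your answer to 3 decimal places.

SE(ȳ_st) ≈ 0.642

V̂(ȳ_st) = Σ W_h² s_h²/n_h, with W_h = N_h/N and N = 6500:
  stratum Site I: (800/6500)²·14.60²/35 = 0.0922552
  stratum Site II: (2600/6500)²·14.94²/419 = 0.0852329
  stratum Site III: (350/6500)²·7.70²/31 = 0.00554535
  stratum Site IV: (1900/6500)²·12.33²/59 = 0.220168
  stratum Site V: (850/6500)²·9.52²/181 = 0.00856262
V̂(ȳ_st) = 0.411764
SE(ȳ_st) = √0.411764 = 0.641689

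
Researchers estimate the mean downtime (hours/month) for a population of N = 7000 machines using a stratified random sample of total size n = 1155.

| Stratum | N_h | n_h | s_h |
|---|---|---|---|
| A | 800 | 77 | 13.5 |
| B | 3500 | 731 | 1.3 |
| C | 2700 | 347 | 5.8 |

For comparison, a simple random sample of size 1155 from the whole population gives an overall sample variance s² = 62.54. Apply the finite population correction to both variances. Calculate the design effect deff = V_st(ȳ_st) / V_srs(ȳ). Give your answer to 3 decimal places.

V̂(ȳ_st) = Σ W_h² (1 − n_h/N_h) s_h²/n_h, with W_h = N_h/N and N = 7000:
  stratum A: (800/7000)²·(1 − 77/800)·13.5²/77 = 0.0279389
  stratum B: (3500/7000)²·(1 − 731/3500)·1.3²/731 = 0.000457261
  stratum C: (2700/7000)²·(1 − 347/2700)·5.8²/347 = 0.0125694
V_st = 0.0409656
V_srs = (1 − 1155/7000)·62.54/1155 = 0.0452129
deff = V_st / V_srs = 0.0409656/0.0452129 = 0.9061

deff ≈ 0.906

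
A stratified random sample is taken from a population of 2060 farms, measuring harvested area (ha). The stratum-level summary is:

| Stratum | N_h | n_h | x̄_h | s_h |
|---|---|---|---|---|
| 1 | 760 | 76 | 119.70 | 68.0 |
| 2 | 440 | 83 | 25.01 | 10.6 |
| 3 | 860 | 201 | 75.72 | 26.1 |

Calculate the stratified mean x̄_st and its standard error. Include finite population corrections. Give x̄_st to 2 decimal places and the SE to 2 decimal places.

x̄_st ≈ 81.11, SE ≈ 2.82

x̄_st = Σ W_h x̄_h = (760·119.70 + 440·25.01 + 860·75.72)/2060 = 81.11437
V̂(x̄_st) = Σ W_h² (1 − n_h/N_h) s_h²/n_h, with W_h = N_h/N and N = 2060:
  stratum 1: (760/2060)²·(1 − 76/760)·68.0²/76 = 7.45314
  stratum 2: (440/2060)²·(1 − 83/440)·10.6²/83 = 0.0501095
  stratum 3: (860/2060)²·(1 − 201/860)·26.1²/201 = 0.452621
V̂(x̄_st) = 7.95587
SE(x̄_st) = √7.95587 = 2.82062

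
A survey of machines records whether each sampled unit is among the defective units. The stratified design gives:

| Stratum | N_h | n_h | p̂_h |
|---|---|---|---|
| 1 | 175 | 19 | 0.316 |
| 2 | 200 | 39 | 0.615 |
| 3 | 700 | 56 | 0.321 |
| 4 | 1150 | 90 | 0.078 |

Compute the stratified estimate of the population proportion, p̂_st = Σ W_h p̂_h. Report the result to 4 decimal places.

N = 2225; stratum weights W_h = N_h/N.
p̂_st = Σ W_h p̂_h = (175·0.316 + 200·0.615 + 700·0.321 + 1150·0.078)/2225 = 0.22144

p̂_st ≈ 0.2214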